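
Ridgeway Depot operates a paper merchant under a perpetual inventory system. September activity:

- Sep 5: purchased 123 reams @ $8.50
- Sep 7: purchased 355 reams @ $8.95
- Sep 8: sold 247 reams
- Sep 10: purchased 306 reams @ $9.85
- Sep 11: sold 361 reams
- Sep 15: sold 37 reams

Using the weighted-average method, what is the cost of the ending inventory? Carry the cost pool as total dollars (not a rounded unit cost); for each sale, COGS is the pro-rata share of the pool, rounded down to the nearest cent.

Ending inventory = $1,308.42

After Sep 5: 123 on hand, pool $1,045.50 (≈ $8.5000 each)
After Sep 7: 478 on hand, pool $4,222.75 (≈ $8.8342 each)
Sep 8, sell 247: 247/478 × $4,222.75 → $2,182.04
After Sep 10: 537 on hand, pool $5,054.81 (≈ $9.4131 each)
Sep 11, sell 361: 361/537 × $5,054.81 → $3,398.11
Sep 15, sell 37: 37/176 × $1,656.70 → $348.28
Total COGS = $2,182.04 + $3,398.11 + $348.28 = $5,928.43
Ending inventory (cost pool remaining) = $1,308.42
Check: goods available $7,236.85 = COGS $5,928.43 + ending $1,308.42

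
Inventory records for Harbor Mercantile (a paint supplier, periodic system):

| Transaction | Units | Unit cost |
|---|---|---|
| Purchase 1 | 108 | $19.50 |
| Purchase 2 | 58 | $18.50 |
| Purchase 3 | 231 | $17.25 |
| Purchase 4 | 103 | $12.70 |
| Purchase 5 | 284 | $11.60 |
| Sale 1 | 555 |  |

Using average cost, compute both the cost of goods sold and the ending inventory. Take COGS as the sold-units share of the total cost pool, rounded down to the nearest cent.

Sale 1, sell 555: 555/784 × $11,766.25 → $8,329.42
Ending inventory (cost pool remaining) = $3,436.83

COGS = $8,329.42; ending inventory = $3,436.83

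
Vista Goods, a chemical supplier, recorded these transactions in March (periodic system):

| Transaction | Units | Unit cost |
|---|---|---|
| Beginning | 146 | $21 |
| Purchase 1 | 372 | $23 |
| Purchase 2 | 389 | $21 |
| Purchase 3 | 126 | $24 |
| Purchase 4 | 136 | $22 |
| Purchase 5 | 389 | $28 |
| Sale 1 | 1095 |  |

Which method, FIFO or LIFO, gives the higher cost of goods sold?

LIFO

FIFO COGS: 146 @ $21 + 372 @ $23 + 389 @ $21 + 126 @ $24 + 62 @ $22 = $24,179
LIFO COGS: 389 @ $28 + 136 @ $22 + 126 @ $24 + 389 @ $21 + 55 @ $23 = $26,342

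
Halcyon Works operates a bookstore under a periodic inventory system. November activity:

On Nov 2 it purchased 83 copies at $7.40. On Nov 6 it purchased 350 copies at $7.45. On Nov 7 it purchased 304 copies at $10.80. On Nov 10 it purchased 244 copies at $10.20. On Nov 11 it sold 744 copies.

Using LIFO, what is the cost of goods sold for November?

Nov 11, 744 sold [LIFO — newest first]: 244 @ $10.20 + 304 @ $10.80 + 196 @ $7.45 = $7,232.20
Ending inventory: 83 @ $7.40 + 154 @ $7.45 = $1,761.50
Check: goods available $8,993.70 = COGS $7,232.20 + ending $1,761.50

COGS = $7,232.20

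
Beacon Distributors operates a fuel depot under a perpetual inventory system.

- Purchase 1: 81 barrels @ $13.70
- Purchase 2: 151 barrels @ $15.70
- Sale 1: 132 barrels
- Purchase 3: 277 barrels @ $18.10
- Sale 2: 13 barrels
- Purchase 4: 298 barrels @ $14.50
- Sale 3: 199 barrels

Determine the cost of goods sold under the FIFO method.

Sale 1 (132) [FIFO — oldest first]: 81 @ $13.70 + 51 @ $15.70 = $1,910.40
Sale 2 (13) [FIFO — oldest first]: 13 @ $15.70 = $204.10
Sale 3 (199) [FIFO — oldest first]: 87 @ $15.70 + 112 @ $18.10 = $3,393.10
Total COGS = $1,910.40 + $204.10 + $3,393.10 = $5,507.60
Ending inventory: 165 @ $18.10 + 298 @ $14.50 = $7,307.50

COGS = $5,507.60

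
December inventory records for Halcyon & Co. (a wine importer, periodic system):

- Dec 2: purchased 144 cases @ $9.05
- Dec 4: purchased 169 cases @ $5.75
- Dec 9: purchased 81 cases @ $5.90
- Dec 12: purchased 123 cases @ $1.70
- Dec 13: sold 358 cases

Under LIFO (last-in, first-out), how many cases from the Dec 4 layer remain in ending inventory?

Dec 13, 358 sold [LIFO — newest first]: 123 @ $1.70 + 81 @ $5.90 + 154 @ $5.75 = $1,572.50
Ending inventory: 144 @ $9.05 + 15 @ $5.75 = $1,389.45

15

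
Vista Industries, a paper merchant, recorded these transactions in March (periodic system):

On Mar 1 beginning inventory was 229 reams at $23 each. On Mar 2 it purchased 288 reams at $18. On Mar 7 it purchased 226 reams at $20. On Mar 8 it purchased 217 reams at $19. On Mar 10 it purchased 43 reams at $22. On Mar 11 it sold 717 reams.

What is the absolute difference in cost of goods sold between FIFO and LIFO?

$704

FIFO COGS: 229 @ $23 + 288 @ $18 + 200 @ $20 = $14,451
LIFO COGS: 43 @ $22 + 217 @ $19 + 226 @ $20 + 231 @ $18 = $13,747
Difference = |$14,451 − $13,747| = $704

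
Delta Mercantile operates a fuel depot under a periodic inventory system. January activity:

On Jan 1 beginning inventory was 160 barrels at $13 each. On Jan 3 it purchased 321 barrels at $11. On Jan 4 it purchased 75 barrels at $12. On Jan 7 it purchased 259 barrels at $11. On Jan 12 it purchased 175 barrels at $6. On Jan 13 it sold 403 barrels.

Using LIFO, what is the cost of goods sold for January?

COGS = $3,558

Jan 13, 403 sold [LIFO — newest first]: 175 @ $6 + 228 @ $11 = $3,558
Ending inventory: 160 @ $13 + 321 @ $11 + 75 @ $12 + 31 @ $11 = $6,852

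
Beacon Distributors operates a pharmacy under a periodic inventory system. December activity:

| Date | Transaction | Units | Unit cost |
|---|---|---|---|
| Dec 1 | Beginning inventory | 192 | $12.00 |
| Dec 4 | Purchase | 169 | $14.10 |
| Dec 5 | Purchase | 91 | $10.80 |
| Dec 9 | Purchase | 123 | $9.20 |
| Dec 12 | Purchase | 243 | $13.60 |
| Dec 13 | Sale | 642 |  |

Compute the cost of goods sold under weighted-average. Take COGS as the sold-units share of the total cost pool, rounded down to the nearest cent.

Dec 13, sell 642: 642/818 × $10,106.10 → $7,931.68
Ending inventory (cost pool remaining) = $2,174.42

COGS = $7,931.68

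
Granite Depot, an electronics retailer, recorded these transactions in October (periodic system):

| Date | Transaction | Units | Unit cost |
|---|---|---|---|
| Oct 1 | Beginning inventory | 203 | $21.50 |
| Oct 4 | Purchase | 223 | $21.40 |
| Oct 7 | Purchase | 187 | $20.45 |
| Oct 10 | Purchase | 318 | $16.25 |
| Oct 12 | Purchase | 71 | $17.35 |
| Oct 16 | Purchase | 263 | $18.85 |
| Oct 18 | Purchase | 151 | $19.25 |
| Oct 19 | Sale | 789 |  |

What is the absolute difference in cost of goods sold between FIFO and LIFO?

$1,784.70

FIFO COGS: 203 @ $21.50 + 223 @ $21.40 + 187 @ $20.45 + 176 @ $16.25 = $15,820.85
LIFO COGS: 151 @ $19.25 + 263 @ $18.85 + 71 @ $17.35 + 304 @ $16.25 = $14,036.15
Difference = |$15,820.85 − $14,036.15| = $1,784.70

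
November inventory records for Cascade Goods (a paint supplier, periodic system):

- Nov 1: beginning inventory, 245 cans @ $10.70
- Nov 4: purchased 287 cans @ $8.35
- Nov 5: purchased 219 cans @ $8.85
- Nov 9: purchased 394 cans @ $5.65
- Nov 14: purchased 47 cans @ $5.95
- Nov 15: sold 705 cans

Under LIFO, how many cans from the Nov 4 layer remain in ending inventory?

242

Nov 15, 705 sold [LIFO — newest first]: 47 @ $5.95 + 394 @ $5.65 + 219 @ $8.85 + 45 @ $8.35 = $4,819.65
Ending inventory: 245 @ $10.70 + 242 @ $8.35 = $4,642.20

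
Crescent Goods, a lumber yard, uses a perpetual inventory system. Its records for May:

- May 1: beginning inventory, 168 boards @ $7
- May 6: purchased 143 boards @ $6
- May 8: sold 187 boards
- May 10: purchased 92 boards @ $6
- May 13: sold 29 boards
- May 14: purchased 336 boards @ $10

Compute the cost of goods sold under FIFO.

COGS = $1,464

May 8, 187 sold [FIFO — oldest first]: 168 @ $7 + 19 @ $6 = $1,290
May 13, 29 sold [FIFO — oldest first]: 29 @ $6 = $174
Total COGS = $1,290 + $174 = $1,464
Ending inventory: 95 @ $6 + 92 @ $6 + 336 @ $10 = $4,482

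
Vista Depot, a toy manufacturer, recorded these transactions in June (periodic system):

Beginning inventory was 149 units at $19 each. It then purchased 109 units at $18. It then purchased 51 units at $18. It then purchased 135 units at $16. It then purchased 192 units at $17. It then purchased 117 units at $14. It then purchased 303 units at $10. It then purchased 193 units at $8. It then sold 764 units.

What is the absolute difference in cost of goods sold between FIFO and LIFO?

$4,104

FIFO COGS: 149 @ $19 + 109 @ $18 + 51 @ $18 + 135 @ $16 + 192 @ $17 + 117 @ $14 + 11 @ $10 = $12,883
LIFO COGS: 193 @ $8 + 303 @ $10 + 117 @ $14 + 151 @ $17 = $8,779
Difference = |$12,883 − $8,779| = $4,104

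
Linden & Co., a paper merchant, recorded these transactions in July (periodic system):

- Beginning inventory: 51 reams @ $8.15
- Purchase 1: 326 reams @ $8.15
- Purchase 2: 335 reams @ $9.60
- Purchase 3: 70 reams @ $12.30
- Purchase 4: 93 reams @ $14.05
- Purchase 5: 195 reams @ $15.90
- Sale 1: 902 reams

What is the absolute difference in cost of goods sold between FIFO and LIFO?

FIFO COGS: 51 @ $8.15 + 326 @ $8.15 + 335 @ $9.60 + 70 @ $12.30 + 93 @ $14.05 + 27 @ $15.90 = $8,885.50
LIFO COGS: 195 @ $15.90 + 93 @ $14.05 + 70 @ $12.30 + 335 @ $9.60 + 209 @ $8.15 = $10,187.50
Difference = |$8,885.50 − $10,187.50| = $1,302.00

$1,302.00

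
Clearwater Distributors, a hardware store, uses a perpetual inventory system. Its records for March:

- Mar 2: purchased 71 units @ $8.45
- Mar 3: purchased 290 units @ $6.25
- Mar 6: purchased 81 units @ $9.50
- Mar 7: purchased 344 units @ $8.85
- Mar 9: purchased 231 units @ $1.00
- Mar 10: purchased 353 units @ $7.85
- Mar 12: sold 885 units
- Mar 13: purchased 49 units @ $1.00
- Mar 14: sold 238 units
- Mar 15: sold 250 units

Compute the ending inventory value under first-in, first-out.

Mar 12, 885 sold [FIFO — oldest first]: 71 @ $8.45 + 290 @ $6.25 + 81 @ $9.50 + 344 @ $8.85 + 99 @ $1.00 = $6,325.35
Mar 14, 238 sold [FIFO — oldest first]: 132 @ $1.00 + 106 @ $7.85 = $964.10
Mar 15, 250 sold [FIFO — oldest first]: 247 @ $7.85 + 3 @ $1.00 = $1,941.95
Total COGS = $6,325.35 + $964.10 + $1,941.95 = $9,231.40
Ending inventory: 46 @ $1.00 = $46.00

Ending inventory = $46.00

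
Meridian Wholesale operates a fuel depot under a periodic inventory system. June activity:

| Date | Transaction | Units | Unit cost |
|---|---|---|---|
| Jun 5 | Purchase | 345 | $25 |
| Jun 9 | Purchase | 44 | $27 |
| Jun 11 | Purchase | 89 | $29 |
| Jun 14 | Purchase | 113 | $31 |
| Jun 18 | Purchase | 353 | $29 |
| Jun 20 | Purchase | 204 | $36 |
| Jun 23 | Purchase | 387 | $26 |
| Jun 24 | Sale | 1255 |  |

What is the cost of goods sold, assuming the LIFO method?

COGS = $36,540

Jun 24, 1255 sold [LIFO — newest first]: 387 @ $26 + 204 @ $36 + 353 @ $29 + 113 @ $31 + 89 @ $29 + 44 @ $27 + 65 @ $25 = $36,540
Ending inventory: 280 @ $25 = $7,000
Check: goods available $43,540 = COGS $36,540 + ending $7,000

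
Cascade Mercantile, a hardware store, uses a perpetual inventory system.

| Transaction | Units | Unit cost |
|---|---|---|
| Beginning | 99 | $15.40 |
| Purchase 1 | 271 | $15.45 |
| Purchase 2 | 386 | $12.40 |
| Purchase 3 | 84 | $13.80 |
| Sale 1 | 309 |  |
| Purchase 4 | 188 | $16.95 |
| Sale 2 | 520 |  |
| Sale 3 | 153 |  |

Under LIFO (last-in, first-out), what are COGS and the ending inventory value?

Sale 1 (309) [LIFO — newest first]: 84 @ $13.80 + 225 @ $12.40 = $3,949.20
Sale 2 (520) [LIFO — newest first]: 188 @ $16.95 + 161 @ $12.40 + 171 @ $15.45 = $7,824.95
Sale 3 (153) [LIFO — newest first]: 100 @ $15.45 + 53 @ $15.40 = $2,361.20
Total COGS = $3,949.20 + $7,824.95 + $2,361.20 = $14,135.35
Ending inventory: 46 @ $15.40 = $708.40

COGS = $14,135.35; ending inventory = $708.40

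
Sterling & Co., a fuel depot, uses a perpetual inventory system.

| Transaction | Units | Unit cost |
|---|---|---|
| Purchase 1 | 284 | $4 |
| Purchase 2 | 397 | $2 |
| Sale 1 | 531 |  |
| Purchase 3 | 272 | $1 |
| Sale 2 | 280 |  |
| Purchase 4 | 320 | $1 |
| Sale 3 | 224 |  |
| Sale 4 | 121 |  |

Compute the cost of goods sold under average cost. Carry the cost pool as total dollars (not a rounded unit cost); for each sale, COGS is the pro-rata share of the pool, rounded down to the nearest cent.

After Purchase 1: 284 on hand, pool $1,136.00 (≈ $4.0000 each)
After Purchase 2: 681 on hand, pool $1,930.00 (≈ $2.8341 each)
Sale 1, sell 531: 531/681 × $1,930.00 → $1,504.88
After Purchase 3: 422 on hand, pool $697.12 (≈ $1.6519 each)
Sale 2, sell 280: 280/422 × $697.12 → $462.54
After Purchase 4: 462 on hand, pool $554.58 (≈ $1.2004 each)
Sale 3, sell 224: 224/462 × $554.58 → $268.88
Sale 4, sell 121: 121/238 × $285.70 → $145.25
Total COGS = $1,504.88 + $462.54 + $268.88 + $145.25 = $2,381.55
Ending inventory (cost pool remaining) = $140.45

COGS = $2,381.55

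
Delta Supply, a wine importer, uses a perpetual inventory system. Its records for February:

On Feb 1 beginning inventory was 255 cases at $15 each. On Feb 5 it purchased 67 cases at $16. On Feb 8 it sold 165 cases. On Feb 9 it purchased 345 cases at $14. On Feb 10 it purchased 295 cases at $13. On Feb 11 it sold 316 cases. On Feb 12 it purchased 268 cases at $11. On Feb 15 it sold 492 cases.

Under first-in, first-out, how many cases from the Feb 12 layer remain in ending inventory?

Feb 8, 165 sold [FIFO — oldest first]: 165 @ $15 = $2,475
Feb 11, 316 sold [FIFO — oldest first]: 90 @ $15 + 67 @ $16 + 159 @ $14 = $4,648
Feb 15, 492 sold [FIFO — oldest first]: 186 @ $14 + 295 @ $13 + 11 @ $11 = $6,560
Total COGS = $2,475 + $4,648 + $6,560 = $13,683
Ending inventory: 257 @ $11 = $2,827
Check: goods available $16,510 = COGS $13,683 + ending $2,827

257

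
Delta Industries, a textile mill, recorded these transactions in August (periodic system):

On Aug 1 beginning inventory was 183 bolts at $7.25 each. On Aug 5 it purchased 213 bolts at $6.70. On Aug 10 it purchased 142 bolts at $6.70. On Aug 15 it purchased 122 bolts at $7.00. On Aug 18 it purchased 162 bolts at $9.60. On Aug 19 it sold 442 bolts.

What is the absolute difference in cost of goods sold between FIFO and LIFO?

FIFO COGS: 183 @ $7.25 + 213 @ $6.70 + 46 @ $6.70 = $3,062.05
LIFO COGS: 162 @ $9.60 + 122 @ $7.00 + 142 @ $6.70 + 16 @ $6.70 = $3,467.80
Difference = |$3,062.05 − $3,467.80| = $405.75

$405.75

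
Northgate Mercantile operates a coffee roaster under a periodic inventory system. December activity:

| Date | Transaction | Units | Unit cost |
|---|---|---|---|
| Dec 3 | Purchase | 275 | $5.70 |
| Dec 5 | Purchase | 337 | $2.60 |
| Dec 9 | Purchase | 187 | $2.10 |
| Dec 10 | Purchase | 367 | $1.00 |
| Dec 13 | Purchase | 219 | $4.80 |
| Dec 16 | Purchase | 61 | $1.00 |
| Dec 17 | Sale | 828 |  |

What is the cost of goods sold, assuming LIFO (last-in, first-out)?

COGS = $1,859.30

Dec 17, 828 sold [LIFO — newest first]: 61 @ $1.00 + 219 @ $4.80 + 367 @ $1.00 + 181 @ $2.10 = $1,859.30
Ending inventory: 275 @ $5.70 + 337 @ $2.60 + 6 @ $2.10 = $2,456.30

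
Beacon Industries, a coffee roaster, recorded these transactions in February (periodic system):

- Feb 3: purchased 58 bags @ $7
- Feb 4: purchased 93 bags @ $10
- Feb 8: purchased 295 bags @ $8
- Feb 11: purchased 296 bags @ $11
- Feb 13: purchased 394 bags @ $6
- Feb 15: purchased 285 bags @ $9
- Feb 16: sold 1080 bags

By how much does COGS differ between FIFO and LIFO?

FIFO COGS: 58 @ $7 + 93 @ $10 + 295 @ $8 + 296 @ $11 + 338 @ $6 = $8,980
LIFO COGS: 285 @ $9 + 394 @ $6 + 296 @ $11 + 105 @ $8 = $9,025
Difference = |$8,980 − $9,025| = $45

$45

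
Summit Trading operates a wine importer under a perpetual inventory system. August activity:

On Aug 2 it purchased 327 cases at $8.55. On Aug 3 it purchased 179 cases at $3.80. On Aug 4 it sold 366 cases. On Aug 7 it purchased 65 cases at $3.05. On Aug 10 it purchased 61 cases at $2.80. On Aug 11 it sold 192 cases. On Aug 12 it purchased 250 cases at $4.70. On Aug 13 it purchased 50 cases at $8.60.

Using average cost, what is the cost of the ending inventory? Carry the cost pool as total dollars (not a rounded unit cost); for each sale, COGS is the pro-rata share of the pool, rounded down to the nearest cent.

After Aug 2: 327 on hand, pool $2,795.85 (≈ $8.5500 each)
After Aug 3: 506 on hand, pool $3,476.05 (≈ $6.8697 each)
Aug 4, sell 366: 366/506 × $3,476.05 → $2,514.29
After Aug 7: 205 on hand, pool $1,160.01 (≈ $5.6586 each)
After Aug 10: 266 on hand, pool $1,330.81 (≈ $5.0030 each)
Aug 11, sell 192: 192/266 × $1,330.81 → $960.58
After Aug 12: 324 on hand, pool $1,545.23 (≈ $4.7692 each)
After Aug 13: 374 on hand, pool $1,975.23 (≈ $5.2814 each)
Total COGS = $2,514.29 + $960.58 = $3,474.87
Ending inventory (cost pool remaining) = $1,975.23
Check: goods available $5,450.10 = COGS $3,474.87 + ending $1,975.23

Ending inventory = $1,975.23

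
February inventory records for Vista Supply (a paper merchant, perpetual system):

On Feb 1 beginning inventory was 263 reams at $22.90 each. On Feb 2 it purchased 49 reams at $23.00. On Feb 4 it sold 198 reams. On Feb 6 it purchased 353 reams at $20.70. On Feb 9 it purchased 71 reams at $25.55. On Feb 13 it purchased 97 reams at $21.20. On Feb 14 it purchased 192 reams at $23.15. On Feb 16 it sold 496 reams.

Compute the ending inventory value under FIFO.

Feb 4, 198 sold [FIFO — oldest first]: 198 @ $22.90 = $4,534.20
Feb 16, 496 sold [FIFO — oldest first]: 65 @ $22.90 + 49 @ $23.00 + 353 @ $20.70 + 29 @ $25.55 = $10,663.55
Total COGS = $4,534.20 + $10,663.55 = $15,197.75
Ending inventory: 42 @ $25.55 + 97 @ $21.20 + 192 @ $23.15 = $7,574.30

Ending inventory = $7,574.30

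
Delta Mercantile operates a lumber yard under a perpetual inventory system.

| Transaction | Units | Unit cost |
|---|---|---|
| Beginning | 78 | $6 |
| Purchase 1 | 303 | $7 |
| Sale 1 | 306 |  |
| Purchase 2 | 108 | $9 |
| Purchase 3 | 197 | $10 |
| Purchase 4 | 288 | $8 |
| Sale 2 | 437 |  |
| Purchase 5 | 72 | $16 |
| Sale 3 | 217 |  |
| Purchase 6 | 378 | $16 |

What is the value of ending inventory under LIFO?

Sale 1 (306) [LIFO — newest first]: 303 @ $7 + 3 @ $6 = $2,139
Sale 2 (437) [LIFO — newest first]: 288 @ $8 + 149 @ $10 = $3,794
Sale 3 (217) [LIFO — newest first]: 72 @ $16 + 48 @ $10 + 97 @ $9 = $2,505
Total COGS = $2,139 + $3,794 + $2,505 = $8,438
Ending inventory: 75 @ $6 + 11 @ $9 + 378 @ $16 = $6,597

Ending inventory = $6,597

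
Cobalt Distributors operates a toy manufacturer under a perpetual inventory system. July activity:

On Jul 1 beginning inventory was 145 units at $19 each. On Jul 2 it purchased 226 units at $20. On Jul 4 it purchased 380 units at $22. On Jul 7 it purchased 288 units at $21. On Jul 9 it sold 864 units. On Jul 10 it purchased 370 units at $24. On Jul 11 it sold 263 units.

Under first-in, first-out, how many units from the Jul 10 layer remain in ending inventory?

Jul 9, 864 sold [FIFO — oldest first]: 145 @ $19 + 226 @ $20 + 380 @ $22 + 113 @ $21 = $18,008
Jul 11, 263 sold [FIFO — oldest first]: 175 @ $21 + 88 @ $24 = $5,787
Total COGS = $18,008 + $5,787 = $23,795
Ending inventory: 282 @ $24 = $6,768

282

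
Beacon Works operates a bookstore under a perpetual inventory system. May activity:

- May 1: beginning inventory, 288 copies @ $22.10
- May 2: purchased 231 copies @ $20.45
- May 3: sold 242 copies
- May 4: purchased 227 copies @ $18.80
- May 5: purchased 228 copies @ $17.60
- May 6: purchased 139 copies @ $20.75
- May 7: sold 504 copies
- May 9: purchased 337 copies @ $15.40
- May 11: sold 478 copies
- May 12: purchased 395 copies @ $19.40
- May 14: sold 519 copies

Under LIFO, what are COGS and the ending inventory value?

COGS = $32,852.00; ending inventory = $2,254.20

May 3, 242 sold [LIFO — newest first]: 231 @ $20.45 + 11 @ $22.10 = $4,967.05
May 7, 504 sold [LIFO — newest first]: 139 @ $20.75 + 228 @ $17.60 + 137 @ $18.80 = $9,472.65
May 11, 478 sold [LIFO — newest first]: 337 @ $15.40 + 90 @ $18.80 + 51 @ $22.10 = $8,008.90
May 14, 519 sold [LIFO — newest first]: 395 @ $19.40 + 124 @ $22.10 = $10,403.40
Total COGS = $4,967.05 + $9,472.65 + $8,008.90 + $10,403.40 = $32,852.00
Ending inventory: 102 @ $22.10 = $2,254.20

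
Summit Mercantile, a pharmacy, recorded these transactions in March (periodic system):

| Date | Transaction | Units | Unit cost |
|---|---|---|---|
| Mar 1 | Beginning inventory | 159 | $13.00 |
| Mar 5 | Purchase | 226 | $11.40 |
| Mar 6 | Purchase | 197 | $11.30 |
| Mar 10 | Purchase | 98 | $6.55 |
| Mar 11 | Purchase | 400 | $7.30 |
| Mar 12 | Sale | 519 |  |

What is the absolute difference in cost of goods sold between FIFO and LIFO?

$2,358.40

FIFO COGS: 159 @ $13.00 + 226 @ $11.40 + 134 @ $11.30 = $6,157.60
LIFO COGS: 400 @ $7.30 + 98 @ $6.55 + 21 @ $11.30 = $3,799.20
Difference = |$6,157.60 − $3,799.20| = $2,358.40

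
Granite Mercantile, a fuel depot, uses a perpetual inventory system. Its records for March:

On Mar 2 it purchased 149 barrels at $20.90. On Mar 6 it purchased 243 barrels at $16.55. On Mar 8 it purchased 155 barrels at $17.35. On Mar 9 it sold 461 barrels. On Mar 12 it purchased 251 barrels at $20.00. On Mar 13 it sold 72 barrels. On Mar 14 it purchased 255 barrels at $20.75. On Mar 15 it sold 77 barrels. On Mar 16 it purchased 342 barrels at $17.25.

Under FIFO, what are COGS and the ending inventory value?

COGS = $11,085.00; ending inventory = $14,950.75

Mar 9, 461 sold [FIFO — oldest first]: 149 @ $20.90 + 243 @ $16.55 + 69 @ $17.35 = $8,332.90
Mar 13, 72 sold [FIFO — oldest first]: 72 @ $17.35 = $1,249.20
Mar 15, 77 sold [FIFO — oldest first]: 14 @ $17.35 + 63 @ $20.00 = $1,502.90
Total COGS = $8,332.90 + $1,249.20 + $1,502.90 = $11,085.00
Ending inventory: 188 @ $20.00 + 255 @ $20.75 + 342 @ $17.25 = $14,950.75
Check: goods available $26,035.75 = COGS $11,085.00 + ending $14,950.75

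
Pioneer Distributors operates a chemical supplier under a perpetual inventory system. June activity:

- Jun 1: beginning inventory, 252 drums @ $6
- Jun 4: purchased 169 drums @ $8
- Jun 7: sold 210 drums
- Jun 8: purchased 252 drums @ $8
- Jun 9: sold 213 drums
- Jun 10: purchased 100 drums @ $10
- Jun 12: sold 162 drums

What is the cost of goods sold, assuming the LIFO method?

Jun 7, 210 sold [LIFO — newest first]: 169 @ $8 + 41 @ $6 = $1,598
Jun 9, 213 sold [LIFO — newest first]: 213 @ $8 = $1,704
Jun 12, 162 sold [LIFO — newest first]: 100 @ $10 + 39 @ $8 + 23 @ $6 = $1,450
Total COGS = $1,598 + $1,704 + $1,450 = $4,752
Ending inventory: 188 @ $6 = $1,128

COGS = $4,752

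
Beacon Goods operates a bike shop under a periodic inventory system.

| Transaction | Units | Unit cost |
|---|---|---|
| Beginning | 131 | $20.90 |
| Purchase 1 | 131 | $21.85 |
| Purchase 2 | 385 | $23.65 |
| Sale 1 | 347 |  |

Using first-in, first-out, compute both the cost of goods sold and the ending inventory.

COGS = $7,610.50; ending inventory = $7,095.00

Sale 1 (347) [FIFO — oldest first]: 131 @ $20.90 + 131 @ $21.85 + 85 @ $23.65 = $7,610.50
Ending inventory: 300 @ $23.65 = $7,095.00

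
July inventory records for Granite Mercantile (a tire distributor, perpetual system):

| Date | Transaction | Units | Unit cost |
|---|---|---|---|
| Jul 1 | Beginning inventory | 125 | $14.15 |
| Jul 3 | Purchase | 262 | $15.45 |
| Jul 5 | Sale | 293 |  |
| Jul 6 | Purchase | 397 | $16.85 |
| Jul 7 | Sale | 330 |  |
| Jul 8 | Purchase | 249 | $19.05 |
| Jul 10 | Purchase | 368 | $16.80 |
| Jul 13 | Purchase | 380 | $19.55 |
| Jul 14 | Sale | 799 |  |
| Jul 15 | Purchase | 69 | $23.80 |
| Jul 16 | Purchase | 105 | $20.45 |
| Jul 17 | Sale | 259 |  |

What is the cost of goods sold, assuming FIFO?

Jul 5, 293 sold [FIFO — oldest first]: 125 @ $14.15 + 168 @ $15.45 = $4,364.35
Jul 7, 330 sold [FIFO — oldest first]: 94 @ $15.45 + 236 @ $16.85 = $5,428.90
Jul 14, 799 sold [FIFO — oldest first]: 161 @ $16.85 + 249 @ $19.05 + 368 @ $16.80 + 21 @ $19.55 = $14,049.25
Jul 17, 259 sold [FIFO — oldest first]: 259 @ $19.55 = $5,063.45
Total COGS = $4,364.35 + $5,428.90 + $14,049.25 + $5,063.45 = $28,905.95
Ending inventory: 100 @ $19.55 + 69 @ $23.80 + 105 @ $20.45 = $5,744.45
Check: goods available $34,650.40 = COGS $28,905.95 + ending $5,744.45

COGS = $28,905.95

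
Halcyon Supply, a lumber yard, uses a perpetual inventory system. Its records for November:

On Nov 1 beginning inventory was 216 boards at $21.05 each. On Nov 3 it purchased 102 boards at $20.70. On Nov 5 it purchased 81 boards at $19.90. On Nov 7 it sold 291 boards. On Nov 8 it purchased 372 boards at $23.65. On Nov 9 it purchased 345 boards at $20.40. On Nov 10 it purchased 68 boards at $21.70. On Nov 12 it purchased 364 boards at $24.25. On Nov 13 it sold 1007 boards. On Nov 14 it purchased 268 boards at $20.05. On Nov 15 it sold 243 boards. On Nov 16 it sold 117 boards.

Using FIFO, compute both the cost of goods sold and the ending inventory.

Nov 7, 291 sold [FIFO — oldest first]: 216 @ $21.05 + 75 @ $20.70 = $6,099.30
Nov 13, 1007 sold [FIFO — oldest first]: 27 @ $20.70 + 81 @ $19.90 + 372 @ $23.65 + 345 @ $20.40 + 68 @ $21.70 + 114 @ $24.25 = $22,246.70
Nov 15, 243 sold [FIFO — oldest first]: 243 @ $24.25 = $5,892.75
Nov 16, 117 sold [FIFO — oldest first]: 7 @ $24.25 + 110 @ $20.05 = $2,375.25
Total COGS = $6,099.30 + $22,246.70 + $5,892.75 + $2,375.25 = $36,614.00
Ending inventory: 158 @ $20.05 = $3,167.90
Check: goods available $39,781.90 = COGS $36,614.00 + ending $3,167.90

COGS = $36,614.00; ending inventory = $3,167.90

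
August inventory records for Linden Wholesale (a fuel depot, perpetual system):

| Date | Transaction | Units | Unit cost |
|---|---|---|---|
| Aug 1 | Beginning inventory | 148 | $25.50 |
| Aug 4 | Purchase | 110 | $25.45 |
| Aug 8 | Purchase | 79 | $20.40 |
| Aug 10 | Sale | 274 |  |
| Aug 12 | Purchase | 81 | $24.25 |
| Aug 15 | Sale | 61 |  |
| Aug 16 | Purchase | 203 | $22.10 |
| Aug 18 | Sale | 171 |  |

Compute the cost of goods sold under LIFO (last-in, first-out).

Aug 10, 274 sold [LIFO — newest first]: 79 @ $20.40 + 110 @ $25.45 + 85 @ $25.50 = $6,578.60
Aug 15, 61 sold [LIFO — newest first]: 61 @ $24.25 = $1,479.25
Aug 18, 171 sold [LIFO — newest first]: 171 @ $22.10 = $3,779.10
Total COGS = $6,578.60 + $1,479.25 + $3,779.10 = $11,836.95
Ending inventory: 63 @ $25.50 + 20 @ $24.25 + 32 @ $22.10 = $2,798.70
Check: goods available $14,635.65 = COGS $11,836.95 + ending $2,798.70

COGS = $11,836.95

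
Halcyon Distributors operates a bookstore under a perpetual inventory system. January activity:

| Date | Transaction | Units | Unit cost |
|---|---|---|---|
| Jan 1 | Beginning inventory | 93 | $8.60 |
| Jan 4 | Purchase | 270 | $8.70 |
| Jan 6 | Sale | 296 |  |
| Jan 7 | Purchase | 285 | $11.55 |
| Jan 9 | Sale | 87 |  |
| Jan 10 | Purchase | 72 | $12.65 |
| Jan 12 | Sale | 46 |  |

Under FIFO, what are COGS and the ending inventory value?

COGS = $3,911.10; ending inventory = $3,440.25

Jan 6, 296 sold [FIFO — oldest first]: 93 @ $8.60 + 203 @ $8.70 = $2,565.90
Jan 9, 87 sold [FIFO — oldest first]: 67 @ $8.70 + 20 @ $11.55 = $813.90
Jan 12, 46 sold [FIFO — oldest first]: 46 @ $11.55 = $531.30
Total COGS = $2,565.90 + $813.90 + $531.30 = $3,911.10
Ending inventory: 219 @ $11.55 + 72 @ $12.65 = $3,440.25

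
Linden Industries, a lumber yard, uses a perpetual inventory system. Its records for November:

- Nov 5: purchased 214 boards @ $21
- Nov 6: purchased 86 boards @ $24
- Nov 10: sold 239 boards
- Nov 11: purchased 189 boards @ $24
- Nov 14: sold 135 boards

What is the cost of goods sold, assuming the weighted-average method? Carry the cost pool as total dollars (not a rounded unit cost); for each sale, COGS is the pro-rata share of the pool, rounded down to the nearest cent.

After Nov 5: 214 on hand, pool $4,494.00 (≈ $21.0000 each)
After Nov 6: 300 on hand, pool $6,558.00 (≈ $21.8600 each)
Nov 10, sell 239: 239/300 × $6,558.00 → $5,224.54
After Nov 11: 250 on hand, pool $5,869.46 (≈ $23.4778 each)
Nov 14, sell 135: 135/250 × $5,869.46 → $3,169.50
Total COGS = $5,224.54 + $3,169.50 = $8,394.04
Ending inventory (cost pool remaining) = $2,699.96

COGS = $8,394.04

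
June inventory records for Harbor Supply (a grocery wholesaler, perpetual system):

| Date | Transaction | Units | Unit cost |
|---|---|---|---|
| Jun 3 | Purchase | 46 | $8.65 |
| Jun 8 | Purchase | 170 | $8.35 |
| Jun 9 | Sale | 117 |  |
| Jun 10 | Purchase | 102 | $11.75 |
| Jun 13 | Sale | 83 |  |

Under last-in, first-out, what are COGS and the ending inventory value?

COGS = $1,952.20; ending inventory = $1,063.70

Jun 9, 117 sold [LIFO — newest first]: 117 @ $8.35 = $976.95
Jun 13, 83 sold [LIFO — newest first]: 83 @ $11.75 = $975.25
Total COGS = $976.95 + $975.25 = $1,952.20
Ending inventory: 46 @ $8.65 + 53 @ $8.35 + 19 @ $11.75 = $1,063.70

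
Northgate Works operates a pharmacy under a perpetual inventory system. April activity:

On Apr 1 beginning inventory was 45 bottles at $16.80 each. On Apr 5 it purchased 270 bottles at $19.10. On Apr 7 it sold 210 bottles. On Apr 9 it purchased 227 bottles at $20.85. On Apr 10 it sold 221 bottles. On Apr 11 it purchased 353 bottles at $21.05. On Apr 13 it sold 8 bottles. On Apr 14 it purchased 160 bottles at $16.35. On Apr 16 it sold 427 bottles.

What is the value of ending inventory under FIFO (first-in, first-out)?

Apr 7, 210 sold [FIFO — oldest first]: 45 @ $16.80 + 165 @ $19.10 = $3,907.50
Apr 10, 221 sold [FIFO — oldest first]: 105 @ $19.10 + 116 @ $20.85 = $4,424.10
Apr 13, 8 sold [FIFO — oldest first]: 8 @ $20.85 = $166.80
Apr 16, 427 sold [FIFO — oldest first]: 103 @ $20.85 + 324 @ $21.05 = $8,967.75
Total COGS = $3,907.50 + $4,424.10 + $166.80 + $8,967.75 = $17,466.15
Ending inventory: 29 @ $21.05 + 160 @ $16.35 = $3,226.45

Ending inventory = $3,226.45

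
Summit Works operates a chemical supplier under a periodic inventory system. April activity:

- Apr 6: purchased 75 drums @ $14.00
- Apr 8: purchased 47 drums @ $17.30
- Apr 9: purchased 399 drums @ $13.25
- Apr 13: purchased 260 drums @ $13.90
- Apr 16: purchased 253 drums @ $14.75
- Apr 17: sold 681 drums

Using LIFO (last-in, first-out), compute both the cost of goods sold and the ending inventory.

Apr 17, 681 sold [LIFO — newest first]: 253 @ $14.75 + 260 @ $13.90 + 168 @ $13.25 = $9,571.75
Ending inventory: 75 @ $14.00 + 47 @ $17.30 + 231 @ $13.25 = $4,923.85

COGS = $9,571.75; ending inventory = $4,923.85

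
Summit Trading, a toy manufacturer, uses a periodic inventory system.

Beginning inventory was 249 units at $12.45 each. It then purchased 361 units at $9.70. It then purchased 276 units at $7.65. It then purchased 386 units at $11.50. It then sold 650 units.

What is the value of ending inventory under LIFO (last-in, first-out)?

Ending inventory = $6,693.55

Sale 1 (650) [LIFO — newest first]: 386 @ $11.50 + 264 @ $7.65 = $6,458.60
Ending inventory: 249 @ $12.45 + 361 @ $9.70 + 12 @ $7.65 = $6,693.55
Check: goods available $13,152.15 = COGS $6,458.60 + ending $6,693.55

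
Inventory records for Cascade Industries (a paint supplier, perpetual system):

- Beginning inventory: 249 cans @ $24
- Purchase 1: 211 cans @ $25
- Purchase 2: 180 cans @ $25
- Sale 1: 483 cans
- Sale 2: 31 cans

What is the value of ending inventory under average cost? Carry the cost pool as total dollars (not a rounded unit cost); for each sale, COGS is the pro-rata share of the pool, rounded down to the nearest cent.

Ending inventory = $3,100.99

After Beginning: 249 on hand, pool $5,976.00 (≈ $24.0000 each)
After Purchase 1: 460 on hand, pool $11,251.00 (≈ $24.4587 each)
After Purchase 2: 640 on hand, pool $15,751.00 (≈ $24.6109 each)
Sale 1, sell 483: 483/640 × $15,751.00 → $11,887.08
Sale 2, sell 31: 31/157 × $3,863.92 → $762.93
Total COGS = $11,887.08 + $762.93 = $12,650.01
Ending inventory (cost pool remaining) = $3,100.99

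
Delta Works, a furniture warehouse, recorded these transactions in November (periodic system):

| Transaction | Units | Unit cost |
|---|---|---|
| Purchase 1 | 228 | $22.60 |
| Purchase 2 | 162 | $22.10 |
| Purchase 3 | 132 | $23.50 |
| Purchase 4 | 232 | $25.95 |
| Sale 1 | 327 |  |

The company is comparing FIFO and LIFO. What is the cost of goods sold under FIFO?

COGS = $7,340.70

FIFO COGS: 228 @ $22.60 + 99 @ $22.10 = $7,340.70
LIFO COGS: 232 @ $25.95 + 95 @ $23.50 = $8,252.90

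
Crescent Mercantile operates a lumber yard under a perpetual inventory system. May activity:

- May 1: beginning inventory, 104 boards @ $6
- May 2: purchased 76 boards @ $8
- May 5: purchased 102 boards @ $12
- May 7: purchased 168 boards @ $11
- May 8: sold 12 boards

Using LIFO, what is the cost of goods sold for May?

May 8, 12 sold [LIFO — newest first]: 12 @ $11 = $132
Ending inventory: 104 @ $6 + 76 @ $8 + 102 @ $12 + 156 @ $11 = $4,172
Check: goods available $4,304 = COGS $132 + ending $4,172

COGS = $132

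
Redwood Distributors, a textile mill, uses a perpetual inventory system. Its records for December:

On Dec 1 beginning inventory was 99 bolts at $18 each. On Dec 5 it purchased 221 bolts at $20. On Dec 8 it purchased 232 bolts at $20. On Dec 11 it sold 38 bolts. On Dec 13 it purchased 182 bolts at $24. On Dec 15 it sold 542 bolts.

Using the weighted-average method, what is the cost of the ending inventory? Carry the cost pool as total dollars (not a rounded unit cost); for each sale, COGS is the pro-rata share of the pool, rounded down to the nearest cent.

Ending inventory = $3,200.29

After Dec 1: 99 on hand, pool $1,782.00 (≈ $18.0000 each)
After Dec 5: 320 on hand, pool $6,202.00 (≈ $19.3813 each)
After Dec 8: 552 on hand, pool $10,842.00 (≈ $19.6413 each)
Dec 11, sell 38: 38/552 × $10,842.00 → $746.36
After Dec 13: 696 on hand, pool $14,463.64 (≈ $20.7811 each)
Dec 15, sell 542: 542/696 × $14,463.64 → $11,263.35
Total COGS = $746.36 + $11,263.35 = $12,009.71
Ending inventory (cost pool remaining) = $3,200.29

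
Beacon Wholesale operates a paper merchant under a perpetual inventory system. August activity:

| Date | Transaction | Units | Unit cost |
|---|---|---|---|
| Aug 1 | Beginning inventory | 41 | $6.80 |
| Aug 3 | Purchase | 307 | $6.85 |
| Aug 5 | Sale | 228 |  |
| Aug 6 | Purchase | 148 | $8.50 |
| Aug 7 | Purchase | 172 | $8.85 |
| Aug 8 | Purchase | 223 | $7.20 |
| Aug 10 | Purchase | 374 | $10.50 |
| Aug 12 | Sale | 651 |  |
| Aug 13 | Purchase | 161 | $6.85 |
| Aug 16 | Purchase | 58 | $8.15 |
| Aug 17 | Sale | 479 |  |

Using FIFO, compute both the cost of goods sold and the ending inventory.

COGS = $11,331.60; ending inventory = $938.50

Aug 5, 228 sold [FIFO — oldest first]: 41 @ $6.80 + 187 @ $6.85 = $1,559.75
Aug 12, 651 sold [FIFO — oldest first]: 120 @ $6.85 + 148 @ $8.50 + 172 @ $8.85 + 211 @ $7.20 = $5,121.40
Aug 17, 479 sold [FIFO — oldest first]: 12 @ $7.20 + 374 @ $10.50 + 93 @ $6.85 = $4,650.45
Total COGS = $1,559.75 + $5,121.40 + $4,650.45 = $11,331.60
Ending inventory: 68 @ $6.85 + 58 @ $8.15 = $938.50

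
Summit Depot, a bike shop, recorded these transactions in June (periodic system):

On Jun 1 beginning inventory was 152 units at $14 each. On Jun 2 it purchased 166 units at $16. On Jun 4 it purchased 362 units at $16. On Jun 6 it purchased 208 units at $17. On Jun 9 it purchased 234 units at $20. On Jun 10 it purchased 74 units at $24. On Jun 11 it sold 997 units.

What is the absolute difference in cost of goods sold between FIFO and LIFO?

$1,396

FIFO COGS: 152 @ $14 + 166 @ $16 + 362 @ $16 + 208 @ $17 + 109 @ $20 = $16,292
LIFO COGS: 74 @ $24 + 234 @ $20 + 208 @ $17 + 362 @ $16 + 119 @ $16 = $17,688
Difference = |$16,292 − $17,688| = $1,396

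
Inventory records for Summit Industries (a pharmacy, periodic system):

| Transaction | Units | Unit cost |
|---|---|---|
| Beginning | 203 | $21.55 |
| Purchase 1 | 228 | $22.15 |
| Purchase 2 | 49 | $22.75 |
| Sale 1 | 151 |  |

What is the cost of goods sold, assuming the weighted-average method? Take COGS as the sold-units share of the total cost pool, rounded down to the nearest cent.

Sale 1, sell 151: 151/480 × $10,539.60 → $3,315.58
Ending inventory (cost pool remaining) = $7,224.02

COGS = $3,315.58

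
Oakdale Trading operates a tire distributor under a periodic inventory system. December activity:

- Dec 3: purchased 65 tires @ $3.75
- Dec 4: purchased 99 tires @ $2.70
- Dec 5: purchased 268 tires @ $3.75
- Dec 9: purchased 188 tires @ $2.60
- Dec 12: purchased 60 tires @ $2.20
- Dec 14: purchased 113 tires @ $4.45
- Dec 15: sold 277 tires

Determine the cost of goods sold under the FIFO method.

Dec 15, 277 sold [FIFO — oldest first]: 65 @ $3.75 + 99 @ $2.70 + 113 @ $3.75 = $934.80
Ending inventory: 155 @ $3.75 + 188 @ $2.60 + 60 @ $2.20 + 113 @ $4.45 = $1,704.90

COGS = $934.80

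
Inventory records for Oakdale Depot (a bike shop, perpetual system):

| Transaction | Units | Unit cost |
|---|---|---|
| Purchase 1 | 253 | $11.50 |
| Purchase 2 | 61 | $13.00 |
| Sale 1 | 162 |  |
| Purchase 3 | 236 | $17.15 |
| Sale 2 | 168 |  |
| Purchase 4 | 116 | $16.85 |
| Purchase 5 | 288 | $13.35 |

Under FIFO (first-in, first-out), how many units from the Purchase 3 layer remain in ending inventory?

220

Sale 1 (162) [FIFO — oldest first]: 162 @ $11.50 = $1,863.00
Sale 2 (168) [FIFO — oldest first]: 91 @ $11.50 + 61 @ $13.00 + 16 @ $17.15 = $2,113.90
Total COGS = $1,863.00 + $2,113.90 = $3,976.90
Ending inventory: 220 @ $17.15 + 116 @ $16.85 + 288 @ $13.35 = $9,572.40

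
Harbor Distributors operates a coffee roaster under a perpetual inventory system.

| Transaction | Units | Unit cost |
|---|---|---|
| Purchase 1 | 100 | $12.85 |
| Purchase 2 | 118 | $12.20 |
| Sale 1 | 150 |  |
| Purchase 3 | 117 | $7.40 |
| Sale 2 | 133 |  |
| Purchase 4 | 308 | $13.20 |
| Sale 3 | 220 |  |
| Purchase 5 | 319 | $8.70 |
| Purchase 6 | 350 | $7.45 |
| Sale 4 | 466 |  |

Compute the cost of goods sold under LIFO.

Sale 1 (150) [LIFO — newest first]: 118 @ $12.20 + 32 @ $12.85 = $1,850.80
Sale 2 (133) [LIFO — newest first]: 117 @ $7.40 + 16 @ $12.85 = $1,071.40
Sale 3 (220) [LIFO — newest first]: 220 @ $13.20 = $2,904.00
Sale 4 (466) [LIFO — newest first]: 350 @ $7.45 + 116 @ $8.70 = $3,616.70
Total COGS = $1,850.80 + $1,071.40 + $2,904.00 + $3,616.70 = $9,442.90
Ending inventory: 52 @ $12.85 + 88 @ $13.20 + 203 @ $8.70 = $3,595.90

COGS = $9,442.90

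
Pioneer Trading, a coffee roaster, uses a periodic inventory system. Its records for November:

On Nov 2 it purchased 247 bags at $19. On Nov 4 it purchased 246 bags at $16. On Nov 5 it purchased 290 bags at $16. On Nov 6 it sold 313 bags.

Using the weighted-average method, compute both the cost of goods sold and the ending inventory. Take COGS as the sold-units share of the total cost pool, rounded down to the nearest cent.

COGS = $5,304.21; ending inventory = $7,964.79

Nov 6, sell 313: 313/783 × $13,269.00 → $5,304.21
Ending inventory (cost pool remaining) = $7,964.79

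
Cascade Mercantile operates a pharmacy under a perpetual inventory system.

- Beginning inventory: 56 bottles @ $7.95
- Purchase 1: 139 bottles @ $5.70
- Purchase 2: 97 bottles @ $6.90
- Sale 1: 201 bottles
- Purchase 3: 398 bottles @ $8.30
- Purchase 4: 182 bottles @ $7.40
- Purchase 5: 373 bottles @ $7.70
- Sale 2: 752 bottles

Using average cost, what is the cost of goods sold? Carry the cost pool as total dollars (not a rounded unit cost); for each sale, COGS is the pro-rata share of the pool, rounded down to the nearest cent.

COGS = $7,158.95

After Beginning: 56 on hand, pool $445.20 (≈ $7.9500 each)
After Purchase 1: 195 on hand, pool $1,237.50 (≈ $6.3462 each)
After Purchase 2: 292 on hand, pool $1,906.80 (≈ $6.5301 each)
Sale 1, sell 201: 201/292 × $1,906.80 → $1,312.55
After Purchase 3: 489 on hand, pool $3,897.65 (≈ $7.9707 each)
After Purchase 4: 671 on hand, pool $5,244.45 (≈ $7.8159 each)
After Purchase 5: 1044 on hand, pool $8,116.55 (≈ $7.7745 each)
Sale 2, sell 752: 752/1044 × $8,116.55 → $5,846.40
Total COGS = $1,312.55 + $5,846.40 = $7,158.95
Ending inventory (cost pool remaining) = $2,270.15
Check: goods available $9,429.10 = COGS $7,158.95 + ending $2,270.15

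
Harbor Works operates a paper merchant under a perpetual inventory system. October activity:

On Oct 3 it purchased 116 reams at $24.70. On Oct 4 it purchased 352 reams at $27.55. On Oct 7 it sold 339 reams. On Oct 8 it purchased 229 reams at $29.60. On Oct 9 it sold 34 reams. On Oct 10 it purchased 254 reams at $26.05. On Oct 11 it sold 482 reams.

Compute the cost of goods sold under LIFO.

Oct 7, 339 sold [LIFO — newest first]: 339 @ $27.55 = $9,339.45
Oct 9, 34 sold [LIFO — newest first]: 34 @ $29.60 = $1,006.40
Oct 11, 482 sold [LIFO — newest first]: 254 @ $26.05 + 195 @ $29.60 + 13 @ $27.55 + 20 @ $24.70 = $13,240.85
Total COGS = $9,339.45 + $1,006.40 + $13,240.85 = $23,586.70
Ending inventory: 96 @ $24.70 = $2,371.20

COGS = $23,586.70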